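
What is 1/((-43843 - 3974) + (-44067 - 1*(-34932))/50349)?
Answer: -16783/802515756 ≈ -2.0913e-5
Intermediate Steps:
1/((-43843 - 3974) + (-44067 - 1*(-34932))/50349) = 1/(-47817 + (-44067 + 34932)*(1/50349)) = 1/(-47817 - 9135*1/50349) = 1/(-47817 - 3045/16783) = 1/(-802515756/16783) = -16783/802515756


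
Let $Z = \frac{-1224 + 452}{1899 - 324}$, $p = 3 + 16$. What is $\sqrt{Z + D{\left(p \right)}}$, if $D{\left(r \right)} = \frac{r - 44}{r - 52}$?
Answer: $\frac{\sqrt{356741}}{1155} \approx 0.51712$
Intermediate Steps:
$p = 19$
$D{\left(r \right)} = \frac{-44 + r}{-52 + r}$
$Z = - \frac{772}{1575} \approx -0.49016$
$\sqrt{Z + D{\left(p \right)}} = \sqrt{- \frac{772}{1575} + \frac{-44 + 19}{-52 + 19}} = \sqrt{- \frac{772}{1575} + \frac{1}{-33} \left(-25\right)} = \sqrt{- \frac{772}{1575} - - \frac{25}{33}} = \sqrt{- \frac{772}{1575} + \frac{25}{33}} = \sqrt{\frac{4633}{17325}} = \frac{\sqrt{356741}}{1155}$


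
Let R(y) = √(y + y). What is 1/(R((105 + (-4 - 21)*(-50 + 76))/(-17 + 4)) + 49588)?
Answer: 322322/15983302791 - √14170/31966605582 ≈ 2.0162e-5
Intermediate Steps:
R(y) = √2*√y (R(y) = √(2*y) = √2*√y)
1/(R((105 + (-4 - 21)*(-50 + 76))/(-17 + 4)) + 49588) = 1/(√2*√((105 + (-4 - 21)*(-50 + 76))/(-17 + 4)) + 49588) = 1/(√2*√((105 - 25*26)/(-13)) + 49588) = 1/(√2*√((105 - 650)*(-1/13)) + 49588) = 1/(√2*√(-545*(-1/13)) + 49588) = 1/(√2*√(545/13) + 49588) = 1/(√2*(√7085/13) + 49588) = 1/(√14170/13 + 49588) = 1/(49588 + √14170/13)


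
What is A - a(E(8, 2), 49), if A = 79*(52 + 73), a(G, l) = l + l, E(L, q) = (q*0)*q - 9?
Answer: 9777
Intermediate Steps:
E(L, q) = -9 (E(L, q) = 0*q - 9 = 0 - 9 = -9)
a(G, l) = 2*l
A = 9875 (A = 79*125 = 9875)
A - a(E(8, 2), 49) = 9875 - 2*49 = 9875 - 1*98 = 9875 - 98 = 9777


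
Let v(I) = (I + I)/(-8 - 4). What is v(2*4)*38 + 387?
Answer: 1009/3 ≈ 336.33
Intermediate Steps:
v(I) = -I/6 (v(I) = (2*I)/(-12) = (2*I)*(-1/12) = -I/6)
v(2*4)*38 + 387 = -4/3*38 + 387 = -152/3 + 387 = 1009/3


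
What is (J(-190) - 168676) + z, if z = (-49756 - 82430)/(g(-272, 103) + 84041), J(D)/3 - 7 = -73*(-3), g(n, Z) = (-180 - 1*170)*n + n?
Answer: -30066566248/178969 ≈ -1.6800e+5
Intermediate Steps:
g(n, Z) = -349*n (g(n, Z) = (-180 - 170)*n + n = -350*n + n = -349*n)
J(D) = 678 (J(D) = 21 + 3*(-73*(-3)) = 21 + 3*219 = 21 + 657 = 678)
z = -132186/178969 (z = (-49756 - 82430)/(-349*(-272) + 84041) = -132186/(94928 + 84041) = -132186/178969 ≈ -0.73860)
(J(-190) - 168676) + z = (678 - 168676) - 132186/178969 = -167998 - 132186/178969 = -30066566248/178969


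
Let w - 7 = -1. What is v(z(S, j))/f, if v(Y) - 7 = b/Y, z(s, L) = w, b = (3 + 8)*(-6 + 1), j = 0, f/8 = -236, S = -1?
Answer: 13/11328 ≈ 0.0011476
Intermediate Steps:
f = -1888 (f = 8*(-236) = -1888)
b = -55 (b = 11*(-5) = -55)
w = 6 (w = 7 - 1 = 6)
z(s, L) = 6
v(Y) = 7 - 55/Y
v(z(S, j))/f = (7 - 55/6)/(-1888) = -(7 - 55*⅙)/1888 = -(7 - 55/6)/1888 = -1/1888*(-13/6) = 13/11328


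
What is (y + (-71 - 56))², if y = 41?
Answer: 7396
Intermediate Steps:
(y + (-71 - 56))² = (41 + (-71 - 56))² = (41 - 127)² = (-86)² = 7396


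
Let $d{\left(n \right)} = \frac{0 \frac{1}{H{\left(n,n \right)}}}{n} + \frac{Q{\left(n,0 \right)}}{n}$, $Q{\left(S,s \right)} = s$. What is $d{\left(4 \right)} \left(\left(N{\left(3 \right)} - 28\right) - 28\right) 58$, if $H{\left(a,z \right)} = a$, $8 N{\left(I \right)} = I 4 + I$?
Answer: $0$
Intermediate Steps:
$N{\left(I \right)} = \frac{5 I}{8}$ ($N{\left(I \right)} = \frac{I 4 + I}{8} = \frac{4 I + I}{8} = \frac{5 I}{8}$)
$d{\left(n \right)} = 0$ ($d{\left(n \right)} = \frac{0 \frac{1}{n}}{n} + \frac{0}{n} = \frac{0}{n} + 0 = 0 + 0 = 0$)
$d{\left(4 \right)} \left(\left(N{\left(3 \right)} - 28\right) - 28\right) 58 = 0 \left(\left(\frac{5}{8} \cdot 3 - 28\right) - 28\right) 58 = 0 \left(\left(\frac{15}{8} - 28\right) - 28\right) 58 = 0 \left(- \frac{209}{8} - 28\right) 58 = 0 \left(- \frac{433}{8}\right) 58 = 0 \cdot 58 = 0$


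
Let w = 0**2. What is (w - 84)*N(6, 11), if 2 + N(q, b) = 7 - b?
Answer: 504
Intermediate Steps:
N(q, b) = 5 - b (N(q, b) = -2 + (7 - b) = 5 - b)
w = 0
(w - 84)*N(6, 11) = (0 - 84)*(5 - 1*11) = -84*(5 - 11) = -84*(-6) = 504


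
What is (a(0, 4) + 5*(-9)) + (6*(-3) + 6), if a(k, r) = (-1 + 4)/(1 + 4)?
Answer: -282/5 ≈ -56.400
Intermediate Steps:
a(k, r) = ⅗ (a(k, r) = 3/5 = 3*(⅕) = ⅗)
(a(0, 4) + 5*(-9)) + (6*(-3) + 6) = (⅗ + 5*(-9)) + (6*(-3) + 6) = (⅗ - 45) + (-18 + 6) = -222/5 - 12 = -282/5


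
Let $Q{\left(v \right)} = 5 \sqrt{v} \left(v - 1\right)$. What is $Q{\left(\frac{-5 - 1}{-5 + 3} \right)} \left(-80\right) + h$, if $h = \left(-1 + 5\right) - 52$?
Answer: $-48 - 800 \sqrt{3} \approx -1433.6$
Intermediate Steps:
$Q{\left(v \right)} = 5 \sqrt{v} \left(-1 + v\right)$
$h = -48$ ($h = 4 - 52 = -48$)
$Q{\left(\frac{-5 - 1}{-5 + 3} \right)} \left(-80\right) + h = 5 \sqrt{\frac{-5 - 1}{-5 + 3}} \left(-1 + \frac{-5 - 1}{-5 + 3}\right) \left(-80\right) - 48 = 5 \sqrt{- \frac{6}{-2}} \left(-1 - \frac{6}{-2}\right) \left(-80\right) - 48 = 5 \sqrt{\left(-6\right) \left(- \frac{1}{2}\right)} \left(-1 - -3\right) \left(-80\right) - 48 = 5 \sqrt{3} \left(-1 + 3\right) \left(-80\right) - 48 = 5 \sqrt{3} \cdot 2 \left(-80\right) - 48 = 10 \sqrt{3} \left(-80\right) - 48 = - 800 \sqrt{3} - 48 = -48 - 800 \sqrt{3}$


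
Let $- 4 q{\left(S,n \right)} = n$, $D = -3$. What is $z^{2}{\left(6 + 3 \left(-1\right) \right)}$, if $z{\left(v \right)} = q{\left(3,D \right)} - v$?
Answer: $\frac{81}{16} \approx 5.0625$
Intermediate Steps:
$q{\left(S,n \right)} = - \frac{n}{4}$
$z{\left(v \right)} = \frac{3}{4} - v$ ($z{\left(v \right)} = \left(- \frac{1}{4}\right) \left(-3\right) - v = \frac{3}{4} - v$)
$z^{2}{\left(6 + 3 \left(-1\right) \right)} = \left(\frac{3}{4} - \left(6 + 3 \left(-1\right)\right)\right)^{2} = \left(\frac{3}{4} - \left(6 - 3\right)\right)^{2} = \left(\frac{3}{4} - 3\right)^{2} = \left(- \frac{9}{4}\right)^{2} = \frac{81}{16}$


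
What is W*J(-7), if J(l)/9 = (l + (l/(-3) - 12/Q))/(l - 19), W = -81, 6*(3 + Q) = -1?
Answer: -6075/247 ≈ -24.595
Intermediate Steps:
Q = -19/6 (Q = -3 + (1/6)*(-1) = -3 - 1/6 = -19/6 ≈ -3.1667)
J(l) = 9*(72/19 + 2*l/3)/(-19 + l) (J(l) = 9*((l + (l/(-3) - 12/(-19/6)))/(l - 19)) = 9*((l + (l*(-1/3) - 12*(-6/19)))/(-19 + l)) = 9*((l + (-l/3 + 72/19))/(-19 + l)) = 9*((l + (72/19 - l/3))/(-19 + l)) = 9*((72/19 + 2*l/3)/(-19 + l)) = 9*(72/19 + 2*l/3)/(-19 + l))
W*J(-7) = -486*(108 + 19*(-7))/(19*(-19 - 7)) = -486*(108 - 133)/(19*(-26)) = -486*(-1)*(-25)/(19*26) = -81*75/247 = -6075/247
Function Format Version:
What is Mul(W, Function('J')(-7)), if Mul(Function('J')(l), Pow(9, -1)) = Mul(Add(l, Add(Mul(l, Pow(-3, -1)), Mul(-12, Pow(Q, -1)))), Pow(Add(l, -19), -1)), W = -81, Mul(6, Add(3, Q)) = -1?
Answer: Rational(-6075, 247) ≈ -24.595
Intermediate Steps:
Q = Rational(-19, 6) (Q = Add(-3, Mul(Rational(1, 6), -1)) = Add(-3, Rational(-1, 6)) = Rational(-19, 6) ≈ -3.1667)
Function('J')(l) = Mul(9, Pow(Add(-19, l), -1), Add(Rational(72, 19), Mul(Rational(2, 3), l))) (Function('J')(l) = Mul(9, Mul(Add(l, Add(Mul(l, Pow(-3, -1)), Mul(-12, Pow(Rational(-19, 6), -1)))), Pow(Add(l, -19), -1))) = Mul(9, Mul(Add(l, Add(Mul(l, Rational(-1, 3)), Mul(-12, Rational(-6, 19)))), Pow(Add(-19, l), -1))) = Mul(9, Mul(Add(l, Add(Mul(Rational(-1, 3), l), Rational(72, 19))), Pow(Add(-19, l), -1))) = Mul(9, Mul(Add(l, Add(Rational(72, 19), Mul(Rational(-1, 3), l))), Pow(Add(-19, l), -1))) = Mul(9, Mul(Add(Rational(72, 19), Mul(Rational(2, 3), l)), Pow(Add(-19, l), -1))) = Mul(9, Mul(Pow(Add(-19, l), -1), Add(Rational(72, 19), Mul(Rational(2, 3), l)))) = Mul(9, Pow(Add(-19, l), -1), Add(Rational(72, 19), Mul(Rational(2, 3), l))))
Mul(W, Function('J')(-7)) = Mul(-81, Mul(Rational(6, 19), Pow(Add(-19, -7), -1), Add(108, Mul(19, -7)))) = Mul(-81, Mul(Rational(6, 19), Pow(-26, -1), Add(108, -133))) = Mul(-81, Mul(Rational(6, 19), Rational(-1, 26), -25)) = Mul(-81, Rational(75, 247)) = Rational(-6075, 247)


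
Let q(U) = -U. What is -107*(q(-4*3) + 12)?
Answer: -2568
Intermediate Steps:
-107*(q(-4*3) + 12) = -107*(-(-4)*3 + 12) = -107*(-1*(-12) + 12) = -107*(12 + 12) = -107*24 = -2568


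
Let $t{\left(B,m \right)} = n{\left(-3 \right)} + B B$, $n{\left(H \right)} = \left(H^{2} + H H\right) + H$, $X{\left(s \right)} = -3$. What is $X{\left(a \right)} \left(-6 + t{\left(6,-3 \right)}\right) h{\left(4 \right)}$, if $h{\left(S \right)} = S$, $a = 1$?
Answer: $-540$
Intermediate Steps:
$n{\left(H \right)} = H + 2 H^{2}$ ($n{\left(H \right)} = \left(H^{2} + H^{2}\right) + H = 2 H^{2} + H = H + 2 H^{2}$)
$t{\left(B,m \right)} = 15 + B^{2}$ ($t{\left(B,m \right)} = - 3 \left(1 + 2 \left(-3\right)\right) + B B = - 3 \left(1 - 6\right) + B^{2} = \left(-3\right) \left(-5\right) + B^{2} = 15 + B^{2}$)
$X{\left(a \right)} \left(-6 + t{\left(6,-3 \right)}\right) h{\left(4 \right)} = - 3 \left(-6 + \left(15 + 6^{2}\right)\right) 4 = - 3 \left(-6 + \left(15 + 36\right)\right) 4 = - 3 \left(-6 + 51\right) 4 = - 3 \cdot 45 \cdot 4 = \left(-3\right) 180 = -540$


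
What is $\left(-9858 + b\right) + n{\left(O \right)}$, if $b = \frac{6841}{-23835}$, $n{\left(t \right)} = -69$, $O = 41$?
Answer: $- \frac{236616886}{23835} \approx -9927.3$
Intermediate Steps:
$b = - \frac{6841}{23835}$ ($b = 6841 \left(- \frac{1}{23835}\right) = - \frac{6841}{23835} \approx -0.28701$)
$\left(-9858 + b\right) + n{\left(O \right)} = \left(-9858 - \frac{6841}{23835}\right) - 69 = - \frac{234972271}{23835} - 69 = - \frac{236616886}{23835}$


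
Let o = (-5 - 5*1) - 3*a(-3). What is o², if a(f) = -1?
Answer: 49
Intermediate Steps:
o = -7 (o = (-5 - 5*1) - 3*(-1) = (-5 - 5) + 3 = -10 + 3 = -7)
o² = (-7)² = 49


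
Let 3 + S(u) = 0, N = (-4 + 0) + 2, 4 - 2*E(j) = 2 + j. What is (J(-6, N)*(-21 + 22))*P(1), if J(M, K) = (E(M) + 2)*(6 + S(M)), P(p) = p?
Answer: 18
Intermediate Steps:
E(j) = 1 - j/2 (E(j) = 2 - (2 + j)/2 = 2 + (-1 - j/2) = 1 - j/2)
N = -2 (N = -4 + 2 = -2)
S(u) = -3 (S(u) = -3 + 0 = -3)
J(M, K) = 9 - 3*M/2 (J(M, K) = ((1 - M/2) + 2)*(6 - 3) = (3 - M/2)*3 = 9 - 3*M/2)
(J(-6, N)*(-21 + 22))*P(1) = ((9 - 3/2*(-6))*(-21 + 22))*1 = ((9 + 9)*1)*1 = (18*1)*1 = 18*1 = 18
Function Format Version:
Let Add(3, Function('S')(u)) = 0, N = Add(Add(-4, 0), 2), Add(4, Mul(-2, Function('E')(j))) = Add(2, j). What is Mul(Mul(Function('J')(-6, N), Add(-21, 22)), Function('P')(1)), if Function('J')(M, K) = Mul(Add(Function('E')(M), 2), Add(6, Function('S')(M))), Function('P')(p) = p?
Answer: 18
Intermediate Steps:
Function('E')(j) = Add(1, Mul(Rational(-1, 2), j)) (Function('E')(j) = Add(2, Mul(Rational(-1, 2), Add(2, j))) = Add(2, Add(-1, Mul(Rational(-1, 2), j))) = Add(1, Mul(Rational(-1, 2), j)))
N = -2 (N = Add(-4, 2) = -2)
Function('S')(u) = -3 (Function('S')(u) = Add(-3, 0) = -3)
Function('J')(M, K) = Add(9, Mul(Rational(-3, 2), M)) (Function('J')(M, K) = Mul(Add(Add(1, Mul(Rational(-1, 2), M)), 2), Add(6, -3)) = Mul(Add(3, Mul(Rational(-1, 2), M)), 3) = Add(9, Mul(Rational(-3, 2), M)))
Mul(Mul(Function('J')(-6, N), Add(-21, 22)), Function('P')(1)) = Mul(Mul(Add(9, Mul(Rational(-3, 2), -6)), Add(-21, 22)), 1) = Mul(Mul(Add(9, 9), 1), 1) = Mul(Mul(18, 1), 1) = Mul(18, 1) = 18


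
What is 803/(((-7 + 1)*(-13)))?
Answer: 803/78 ≈ 10.295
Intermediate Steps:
803/(((-7 + 1)*(-13))) = 803/((-6*(-13))) = 803/78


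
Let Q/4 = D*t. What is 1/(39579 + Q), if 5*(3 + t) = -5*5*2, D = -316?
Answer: 1/56011 ≈ 1.7854e-5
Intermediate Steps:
t = -13 (t = -3 + (-5*5*2)/5 = -3 + (-25*2)/5 = -3 + (⅕)*(-50) = -3 - 10 = -13)
Q = 16432 (Q = 4*(-316*(-13)) = 4*4108 = 16432)
1/(39579 + Q) = 1/(39579 + 16432) = 1/56011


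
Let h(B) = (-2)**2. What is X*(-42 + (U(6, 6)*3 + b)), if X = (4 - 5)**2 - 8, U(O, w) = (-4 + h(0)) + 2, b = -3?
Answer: 273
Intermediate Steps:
h(B) = 4
U(O, w) = 2 (U(O, w) = (-4 + 4) + 2 = 0 + 2 = 2)
X = -7 (X = (-1)**2 - 8 = 1 - 8 = -7)
X*(-42 + (U(6, 6)*3 + b)) = -7*(-42 + (2*3 - 3)) = -7*(-42 + (6 - 3)) = -7*(-42 + 3) = -7*(-39) = 273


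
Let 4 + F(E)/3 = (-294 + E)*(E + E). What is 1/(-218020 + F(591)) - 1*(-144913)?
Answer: 121021193691/835130 ≈ 1.4491e+5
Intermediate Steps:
F(E) = -12 + 6*E*(-294 + E) (F(E) = -12 + 3*((-294 + E)*(E + E)) = -12 + 3*((-294 + E)*(2*E)) = -12 + 3*(2*E*(-294 + E)) = -12 + 6*E*(-294 + E))
1/(-218020 + F(591)) - 1*(-144913) = 1/(-218020 + (-12 - 1764*591 + 6*591²)) - 1*(-144913) = 1/(-218020 + (-12 - 1042524 + 6*349281)) + 144913 = 1/(-218020 + (-12 - 1042524 + 2095686)) + 144913 = 1/(-218020 + 1053150) + 144913 = 1/835130 + 144913 = 121021193691/835130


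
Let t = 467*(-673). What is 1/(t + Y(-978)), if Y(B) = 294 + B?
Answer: -1/314975 ≈ -3.1749e-6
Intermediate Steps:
t = -314291
1/(t + Y(-978)) = 1/(-314291 + (294 - 978)) = 1/(-314291 - 684) = 1/(-314975) = -1/314975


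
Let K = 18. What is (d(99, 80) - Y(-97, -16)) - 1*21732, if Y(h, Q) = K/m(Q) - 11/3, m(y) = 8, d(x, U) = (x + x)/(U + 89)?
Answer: -44067247/2028 ≈ -21729.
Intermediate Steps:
d(x, U) = 2*x/(89 + U) (d(x, U) = (2*x)/(89 + U) = 2*x/(89 + U))
Y(h, Q) = -17/12 (Y(h, Q) = 18/8 - 11/3 = 18*(⅛) - 11*⅓ = 9/4 - 11/3 = -17/12)
(d(99, 80) - Y(-97, -16)) - 1*21732 = (2*99/(89 + 80) - 1*(-17/12)) - 1*21732 = (2*99/169 + 17/12) - 21732 = (2*99*(1/169) + 17/12) - 21732 = (198/169 + 17/12) - 21732 = 5249/2028 - 21732 = -44067247/2028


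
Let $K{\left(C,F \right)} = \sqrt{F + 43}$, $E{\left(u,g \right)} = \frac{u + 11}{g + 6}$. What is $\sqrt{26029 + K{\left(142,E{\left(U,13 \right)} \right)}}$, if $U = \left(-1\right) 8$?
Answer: $\frac{\sqrt{9396469 + 38 \sqrt{3895}}}{19} \approx 161.36$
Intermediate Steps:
$U = -8$
$E{\left(u,g \right)} = \frac{11 + u}{6 + g}$
$K{\left(C,F \right)} = \sqrt{43 + F}$
$\sqrt{26029 + K{\left(142,E{\left(U,13 \right)} \right)}} = \sqrt{26029 + \sqrt{43 + \frac{11 - 8}{6 + 13}}} = \sqrt{26029 + \sqrt{43 + \frac{1}{19} \cdot 3}} = \sqrt{26029 + \sqrt{43 + \frac{3}{19}}} = \sqrt{26029 + \sqrt{\frac{820}{19}}} = \sqrt{26029 + \frac{2 \sqrt{3895}}{19}}$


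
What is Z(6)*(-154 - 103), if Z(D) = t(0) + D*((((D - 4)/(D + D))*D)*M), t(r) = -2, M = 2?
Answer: -2570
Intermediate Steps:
Z(D) = -2 + D*(-4 + D) (Z(D) = -2 + D*((((D - 4)/(D + D))*D)*2) = -2 + D*((((-4 + D)/((2*D)))*D)*2) = -2 + D*((((-4 + D)*(1/(2*D)))*D)*2) = -2 + D*((((-4 + D)/(2*D))*D)*2) = -2 + D*((-2 + D/2)*2) = -2 + D*(-4 + D))
Z(6)*(-154 - 103) = (-2 + 6² - 4*6)*(-154 - 103) = (-2 + 36 - 24)*(-257) = 10*(-257) = -2570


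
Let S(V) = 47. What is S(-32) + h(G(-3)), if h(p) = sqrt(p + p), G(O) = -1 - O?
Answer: 49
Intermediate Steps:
h(p) = sqrt(2)*sqrt(p) (h(p) = sqrt(2*p) = sqrt(2)*sqrt(p))
S(-32) + h(G(-3)) = 47 + sqrt(2)*sqrt(-1 - 1*(-3)) = 47 + sqrt(2)*sqrt(-1 + 3) = 47 + sqrt(2)*sqrt(2) = 47 + 2 = 49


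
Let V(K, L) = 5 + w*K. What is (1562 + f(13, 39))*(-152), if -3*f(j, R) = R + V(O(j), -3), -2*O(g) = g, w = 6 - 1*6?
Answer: -705584/3 ≈ -2.3519e+5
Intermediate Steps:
w = 0 (w = 6 - 6 = 0)
O(g) = -g/2
V(K, L) = 5 (V(K, L) = 5 + 0*K = 5 + 0 = 5)
f(j, R) = -5/3 - R/3 (f(j, R) = -(R + 5)/3 = -(5 + R)/3 = -5/3 - R/3)
(1562 + f(13, 39))*(-152) = (1562 + (-5/3 - ⅓*39))*(-152) = (1562 + (-5/3 - 13))*(-152) = (1562 - 44/3)*(-152) = (4642/3)*(-152) = -705584/3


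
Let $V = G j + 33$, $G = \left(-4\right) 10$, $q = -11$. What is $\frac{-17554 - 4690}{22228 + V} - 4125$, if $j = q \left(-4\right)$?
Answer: $- \frac{1019143}{247} \approx -4126.1$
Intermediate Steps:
$G = -40$
$j = 44$ ($j = \left(-11\right) \left(-4\right) = 44$)
$V = -1727$ ($V = \left(-40\right) 44 + 33 = -1760 + 33 = -1727$)
$\frac{-17554 - 4690}{22228 + V} - 4125 = \frac{-17554 - 4690}{22228 - 1727} - 4125 = - \frac{22244}{20501} - 4125 = \left(-22244\right) \frac{1}{20501} - 4125 = - \frac{268}{247} - 4125 = - \frac{1019143}{247}$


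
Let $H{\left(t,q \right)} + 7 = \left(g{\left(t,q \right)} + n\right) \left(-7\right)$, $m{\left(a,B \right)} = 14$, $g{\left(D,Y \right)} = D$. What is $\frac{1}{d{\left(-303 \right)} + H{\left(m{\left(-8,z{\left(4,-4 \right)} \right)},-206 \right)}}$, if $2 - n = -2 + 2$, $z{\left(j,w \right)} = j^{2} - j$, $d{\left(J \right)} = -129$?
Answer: $- \frac{1}{248} \approx -0.0040323$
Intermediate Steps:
$n = 2$ ($n = 2 - \left(-2 + 2\right) = 2 - 0 = 2 + 0 = 2$)
$H{\left(t,q \right)} = -21 - 7 t$ ($H{\left(t,q \right)} = -7 + \left(t + 2\right) \left(-7\right) = -7 + \left(2 + t\right) \left(-7\right) = -7 - \left(14 + 7 t\right) = -21 - 7 t$)
$\frac{1}{d{\left(-303 \right)} + H{\left(m{\left(-8,z{\left(4,-4 \right)} \right)},-206 \right)}} = \frac{1}{-129 - 119} = \frac{1}{-248} = - \frac{1}{248}$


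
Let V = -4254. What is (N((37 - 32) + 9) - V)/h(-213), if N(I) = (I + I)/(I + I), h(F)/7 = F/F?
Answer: 4255/7 ≈ 607.86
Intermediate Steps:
h(F) = 7 (h(F) = 7*(F/F) = 7*1 = 7)
N(I) = 1 (N(I) = (2*I)/((2*I)) = (2*I)*(1/(2*I)) = 1)
(N((37 - 32) + 9) - V)/h(-213) = (1 - 1*(-4254))/7 = (1 + 4254)*(1/7) = 4255*(1/7) = 4255/7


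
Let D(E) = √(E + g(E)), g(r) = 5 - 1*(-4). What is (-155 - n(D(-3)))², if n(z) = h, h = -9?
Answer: 21316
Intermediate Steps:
g(r) = 9 (g(r) = 5 + 4 = 9)
D(E) = √(9 + E) (D(E) = √(E + 9) = √(9 + E))
n(z) = -9
(-155 - n(D(-3)))² = (-155 - 1*(-9))² = (-155 + 9)² = (-146)² = 21316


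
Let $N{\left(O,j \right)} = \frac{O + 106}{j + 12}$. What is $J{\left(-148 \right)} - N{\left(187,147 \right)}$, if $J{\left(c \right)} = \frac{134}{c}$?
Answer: $- \frac{32335}{11766} \approx -2.7482$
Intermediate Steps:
$N{\left(O,j \right)} = \frac{106 + O}{12 + j}$
$J{\left(-148 \right)} - N{\left(187,147 \right)} = \frac{134}{-148} - \frac{106 + 187}{12 + 147} = 134 \left(- \frac{1}{148}\right) - \frac{1}{159} \cdot 293 = - \frac{67}{74} - \frac{1}{159} \cdot 293 = - \frac{67}{74} - \frac{293}{159} = - \frac{32335}{11766}$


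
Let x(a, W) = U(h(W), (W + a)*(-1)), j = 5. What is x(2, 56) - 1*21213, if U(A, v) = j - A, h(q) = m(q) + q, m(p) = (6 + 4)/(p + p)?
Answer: -1190789/56 ≈ -21264.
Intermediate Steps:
m(p) = 5/p (m(p) = 10/((2*p)) = 10*(1/(2*p)) = 5/p)
h(q) = q + 5/q (h(q) = 5/q + q = q + 5/q)
U(A, v) = 5 - A
x(a, W) = 5 - W - 5/W (x(a, W) = 5 - (W + 5/W) = 5 + (-W - 5/W) = 5 - W - 5/W)
x(2, 56) - 1*21213 = (5 - 1*56 - 5/56) - 1*21213 = (5 - 56 - 5*1/56) - 21213 = (5 - 56 - 5/56) - 21213 = -2861/56 - 21213 = -1190789/56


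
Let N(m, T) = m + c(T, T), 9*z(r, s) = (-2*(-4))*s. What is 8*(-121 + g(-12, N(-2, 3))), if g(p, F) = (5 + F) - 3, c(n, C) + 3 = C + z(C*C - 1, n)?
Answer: -2840/3 ≈ -946.67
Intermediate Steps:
z(r, s) = 8*s/9 (z(r, s) = ((-2*(-4))*s)/9 = (8*s)/9 = 8*s/9)
c(n, C) = -3 + C + 8*n/9 (c(n, C) = -3 + (C + 8*n/9) = -3 + C + 8*n/9)
N(m, T) = -3 + m + 17*T/9 (N(m, T) = m + (-3 + T + 8*T/9) = m + (-3 + 17*T/9) = -3 + m + 17*T/9)
g(p, F) = 2 + F
8*(-121 + g(-12, N(-2, 3))) = 8*(-121 + (2 + (-3 - 2 + (17/9)*3))) = 8*(-121 + (2 + (-3 - 2 + 17/3))) = 8*(-121 + (2 + 2/3)) = 8*(-121 + 8/3) = 8*(-355/3) = -2840/3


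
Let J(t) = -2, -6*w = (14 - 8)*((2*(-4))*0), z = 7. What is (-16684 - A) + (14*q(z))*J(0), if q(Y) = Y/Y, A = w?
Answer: -16712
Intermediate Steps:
w = 0 (w = -(14 - 8)*(2*(-4))*0/6 = -(-8)*0 = -0 = -⅙*0 = 0)
A = 0
q(Y) = 1
(-16684 - A) + (14*q(z))*J(0) = (-16684 - 1*0) + (14*1)*(-2) = (-16684 + 0) + 14*(-2) = -16684 - 28 = -16712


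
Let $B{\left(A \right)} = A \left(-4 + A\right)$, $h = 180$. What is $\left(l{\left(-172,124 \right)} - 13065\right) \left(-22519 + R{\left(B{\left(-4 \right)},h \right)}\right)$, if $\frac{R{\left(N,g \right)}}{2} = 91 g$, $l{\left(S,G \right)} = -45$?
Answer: $-134259510$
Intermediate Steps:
$R{\left(N,g \right)} = 182 g$ ($R{\left(N,g \right)} = 2 \cdot 91 g = 182 g$)
$\left(l{\left(-172,124 \right)} - 13065\right) \left(-22519 + R{\left(B{\left(-4 \right)},h \right)}\right) = \left(-45 - 13065\right) \left(-22519 + 182 \cdot 180\right) = - 13110 \left(-22519 + 32760\right) = \left(-13110\right) 10241 = -134259510$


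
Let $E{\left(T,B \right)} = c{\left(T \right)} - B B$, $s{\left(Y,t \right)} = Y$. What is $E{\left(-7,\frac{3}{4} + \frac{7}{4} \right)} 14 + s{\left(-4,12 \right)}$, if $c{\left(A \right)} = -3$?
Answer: $- \frac{267}{2} \approx -133.5$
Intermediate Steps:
$E{\left(T,B \right)} = -3 - B^{2}$ ($E{\left(T,B \right)} = -3 - B B = -3 - B^{2}$)
$E{\left(-7,\frac{3}{4} + \frac{7}{4} \right)} 14 + s{\left(-4,12 \right)} = \left(-3 - \left(\frac{3}{4} + \frac{7}{4}\right)^{2}\right) 14 - 4 = \left(-3 - \left(\frac{5}{2}\right)^{2}\right) 14 - 4 = \left(-3 - \frac{25}{4}\right) 14 - 4 = \left(- \frac{37}{4}\right) 14 - 4 = - \frac{259}{2} - 4 = - \frac{267}{2}$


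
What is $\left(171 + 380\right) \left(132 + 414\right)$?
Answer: $300846$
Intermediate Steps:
$\left(171 + 380\right) \left(132 + 414\right) = 551 \cdot 546 = 300846$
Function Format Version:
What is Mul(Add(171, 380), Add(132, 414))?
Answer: 300846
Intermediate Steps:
Mul(Add(171, 380), Add(132, 414)) = Mul(551, 546) = 300846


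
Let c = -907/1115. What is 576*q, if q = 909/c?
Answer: -583796160/907 ≈ -6.4366e+5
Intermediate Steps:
c = -907/1115 (c = -907*1/1115 = -907/1115 ≈ -0.81345)
q = -1013535/907 (q = 909/(-907/1115) = 909*(-1115/907) = -1013535/907 ≈ -1117.5)
576*q = 576*(-1013535/907) = -583796160/907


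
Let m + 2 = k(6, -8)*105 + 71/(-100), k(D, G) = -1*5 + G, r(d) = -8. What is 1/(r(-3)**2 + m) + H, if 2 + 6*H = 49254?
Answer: 356723994/43457 ≈ 8208.7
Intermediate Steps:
k(D, G) = -5 + G
H = 24626/3 (H = -1/3 + (1/6)*49254 = -1/3 + 8209 = 24626/3 ≈ 8208.7)
m = -136771/100 (m = -2 + ((-5 - 8)*105 + 71/(-100)) = -2 + (-13*105 + 71*(-1/100)) = -2 + (-1365 - 71/100) = -2 - 136571/100 = -136771/100 ≈ -1367.7)
1/(r(-3)**2 + m) + H = 1/((-8)**2 - 136771/100) + 24626/3 = 1/(64 - 136771/100) + 24626/3 = 1/(-130371/100) + 24626/3 = -100/130371 + 24626/3 = 356723994/43457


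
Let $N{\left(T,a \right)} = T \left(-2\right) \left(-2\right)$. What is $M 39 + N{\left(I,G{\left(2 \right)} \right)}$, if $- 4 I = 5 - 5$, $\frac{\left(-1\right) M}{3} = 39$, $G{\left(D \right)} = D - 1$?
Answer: $-4563$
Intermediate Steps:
$G{\left(D \right)} = -1 + D$ ($G{\left(D \right)} = D - 1 = -1 + D$)
$M = -117$ ($M = \left(-3\right) 39 = -117$)
$I = 0$ ($I = - \frac{5 - 5}{4} = \left(- \frac{1}{4}\right) 0 = 0$)
$N{\left(T,a \right)} = 4 T$ ($N{\left(T,a \right)} = - 2 T \left(-2\right) = 4 T$)
$M 39 + N{\left(I,G{\left(2 \right)} \right)} = \left(-117\right) 39 + 4 \cdot 0 = -4563 + 0 = -4563$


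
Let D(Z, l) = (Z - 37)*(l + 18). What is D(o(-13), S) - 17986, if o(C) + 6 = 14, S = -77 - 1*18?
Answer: -15753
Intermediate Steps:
S = -95 (S = -77 - 18 = -95)
o(C) = 8 (o(C) = -6 + 14 = 8)
D(Z, l) = (-37 + Z)*(18 + l)
D(o(-13), S) - 17986 = (-666 - 37*(-95) + 18*8 + 8*(-95)) - 17986 = (-666 + 3515 + 144 - 760) - 17986 = 2233 - 17986 = -15753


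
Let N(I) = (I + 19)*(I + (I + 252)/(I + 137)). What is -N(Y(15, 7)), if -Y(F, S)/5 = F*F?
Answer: -614176731/494 ≈ -1.2433e+6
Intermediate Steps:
Y(F, S) = -5*F² (Y(F, S) = -5*F*F = -5*F²)
N(I) = (19 + I)*(I + (252 + I)/(137 + I))
-N(Y(15, 7)) = -(4788 + (-5*15²)³ + 157*(-5*15²)² + 2874*(-5*15²))/(137 - 5*15²) = -(4788 + (-5*225)³ + 157*(-5*225)² + 2874*(-5*225))/(137 - 5*225) = -(4788 + (-1125)³ + 157*(-1125)² + 2874*(-1125))/(137 - 1125) = -(4788 - 1423828125 + 157*1265625 - 3233250)/(-988) = -(-1)*(4788 - 1423828125 + 198703125 - 3233250)/988 = -(-1)*(-1228353462)/988 = -1*614176731/494 = -614176731/494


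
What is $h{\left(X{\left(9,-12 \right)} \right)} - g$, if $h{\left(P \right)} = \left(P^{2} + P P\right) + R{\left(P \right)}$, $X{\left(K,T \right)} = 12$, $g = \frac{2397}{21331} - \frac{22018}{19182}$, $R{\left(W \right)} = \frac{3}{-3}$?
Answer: $\frac{58927916579}{204585621} \approx 288.04$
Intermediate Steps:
$R{\left(W \right)} = -1$ ($R{\left(W \right)} = 3 \left(- \frac{1}{3}\right) = -1$)
$g = - \frac{211843352}{204585621}$ ($g = 2397 \cdot \frac{1}{21331} - \frac{11009}{9591} = \frac{2397}{21331} - \frac{11009}{9591} = - \frac{211843352}{204585621} \approx -1.0355$)
$h{\left(P \right)} = -1 + 2 P^{2}$ ($h{\left(P \right)} = \left(P^{2} + P P\right) - 1 = \left(P^{2} + P^{2}\right) - 1 = 2 P^{2} - 1 = -1 + 2 P^{2}$)
$h{\left(X{\left(9,-12 \right)} \right)} - g = \left(-1 + 2 \cdot 12^{2}\right) - - \frac{211843352}{204585621} = \left(-1 + 2 \cdot 144\right) + \frac{211843352}{204585621} = \left(-1 + 288\right) + \frac{211843352}{204585621} = 287 + \frac{211843352}{204585621} = \frac{58927916579}{204585621}$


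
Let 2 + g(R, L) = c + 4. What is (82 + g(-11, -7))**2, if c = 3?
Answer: 7569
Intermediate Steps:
g(R, L) = 5 (g(R, L) = -2 + (3 + 4) = -2 + 7 = 5)
(82 + g(-11, -7))**2 = (82 + 5)**2 = 87**2 = 7569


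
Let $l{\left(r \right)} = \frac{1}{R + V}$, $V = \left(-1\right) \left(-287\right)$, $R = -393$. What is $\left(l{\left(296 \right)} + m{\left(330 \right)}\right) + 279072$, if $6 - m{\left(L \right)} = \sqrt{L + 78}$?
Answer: $\frac{29582267}{106} - 2 \sqrt{102} \approx 2.7906 \cdot 10^{5}$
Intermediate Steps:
$V = 287$
$l{\left(r \right)} = - \frac{1}{106}$ ($l{\left(r \right)} = \frac{1}{-393 + 287} = \frac{1}{-106} = - \frac{1}{106}$)
$m{\left(L \right)} = 6 - \sqrt{78 + L}$ ($m{\left(L \right)} = 6 - \sqrt{L + 78} = 6 - \sqrt{78 + L}$)
$\left(l{\left(296 \right)} + m{\left(330 \right)}\right) + 279072 = \left(- \frac{1}{106} + \left(6 - \sqrt{78 + 330}\right)\right) + 279072 = \left(- \frac{1}{106} + \left(6 - \sqrt{408}\right)\right) + 279072 = \left(- \frac{1}{106} + \left(6 - 2 \sqrt{102}\right)\right) + 279072 = \left(\frac{635}{106} - 2 \sqrt{102}\right) + 279072 = \frac{29582267}{106} - 2 \sqrt{102}$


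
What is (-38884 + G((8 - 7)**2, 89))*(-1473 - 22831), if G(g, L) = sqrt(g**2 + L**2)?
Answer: 945036736 - 24304*sqrt(7922) ≈ 9.4287e+8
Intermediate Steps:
G(g, L) = sqrt(L**2 + g**2)
(-38884 + G((8 - 7)**2, 89))*(-1473 - 22831) = (-38884 + sqrt(89**2 + ((8 - 7)**2)**2))*(-1473 - 22831) = (-38884 + sqrt(7921 + (1**2)**2))*(-24304) = (-38884 + sqrt(7921 + 1**2))*(-24304) = (-38884 + sqrt(7921 + 1))*(-24304) = (-38884 + sqrt(7922))*(-24304) = 945036736 - 24304*sqrt(7922)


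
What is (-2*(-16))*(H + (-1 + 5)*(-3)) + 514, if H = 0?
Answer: 130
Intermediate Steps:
(-2*(-16))*(H + (-1 + 5)*(-3)) + 514 = (-2*(-16))*(0 + (-1 + 5)*(-3)) + 514 = 32*(0 + 4*(-3)) + 514 = 32*(0 - 12) + 514 = 32*(-12) + 514 = -384 + 514 = 130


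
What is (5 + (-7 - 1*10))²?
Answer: 144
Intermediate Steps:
(5 + (-7 - 1*10))² = (5 + (-7 - 10))² = (5 - 17)² = (-12)² = 144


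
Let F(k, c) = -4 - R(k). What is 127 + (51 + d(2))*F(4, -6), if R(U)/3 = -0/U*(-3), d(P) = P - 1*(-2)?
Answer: -93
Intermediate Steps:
d(P) = 2 + P (d(P) = P + 2 = 2 + P)
R(U) = 0 (R(U) = 3*(-0/U*(-3)) = 3*(-5*0*(-3)) = 3*(0*(-3)) = 3*0 = 0)
F(k, c) = -4 (F(k, c) = -4 - 1*0 = -4 + 0 = -4)
127 + (51 + d(2))*F(4, -6) = 127 + (51 + (2 + 2))*(-4) = 127 + (51 + 4)*(-4) = 127 + 55*(-4) = 127 - 220 = -93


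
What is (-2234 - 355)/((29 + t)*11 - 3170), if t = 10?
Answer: 2589/2741 ≈ 0.94455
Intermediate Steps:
(-2234 - 355)/((29 + t)*11 - 3170) = (-2234 - 355)/((29 + 10)*11 - 3170) = -2589/(39*11 - 3170) = -2589/(429 - 3170) = -2589/(-2741) = -2589*(-1/2741) = 2589/2741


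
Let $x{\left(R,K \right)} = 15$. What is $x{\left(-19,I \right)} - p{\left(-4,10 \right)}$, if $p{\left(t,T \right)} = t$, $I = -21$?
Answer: $19$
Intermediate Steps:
$x{\left(-19,I \right)} - p{\left(-4,10 \right)} = 15 - -4 = 15 + 4 = 19$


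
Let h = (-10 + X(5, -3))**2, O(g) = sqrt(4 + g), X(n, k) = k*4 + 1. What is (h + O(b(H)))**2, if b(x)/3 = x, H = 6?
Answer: (441 + sqrt(22))**2 ≈ 1.9864e+5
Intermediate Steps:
b(x) = 3*x
X(n, k) = 1 + 4*k (X(n, k) = 4*k + 1 = 1 + 4*k)
h = 441 (h = (-10 + (1 + 4*(-3)))**2 = (-10 + (1 - 12))**2 = (-10 - 11)**2 = (-21)**2 = 441)
(h + O(b(H)))**2 = (441 + sqrt(4 + 3*6))**2 = (441 + sqrt(4 + 18))**2 = (441 + sqrt(22))**2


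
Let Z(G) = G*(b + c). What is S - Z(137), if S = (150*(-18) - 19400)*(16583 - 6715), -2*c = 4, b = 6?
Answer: -218083348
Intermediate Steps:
c = -2 (c = -½*4 = -2)
S = -218082800 (S = (-2700 - 19400)*9868 = -22100*9868 = -218082800)
Z(G) = 4*G (Z(G) = G*(6 - 2) = G*4 = 4*G)
S - Z(137) = -218082800 - 4*137 = -218082800 - 1*548 = -218082800 - 548 = -218083348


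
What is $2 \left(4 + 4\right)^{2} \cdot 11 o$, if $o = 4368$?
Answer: $6150144$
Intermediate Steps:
$2 \left(4 + 4\right)^{2} \cdot 11 o = 2 \left(4 + 4\right)^{2} \cdot 11 \cdot 4368 = 2 \cdot 8^{2} \cdot 11 \cdot 4368 = 2 \cdot 64 \cdot 11 \cdot 4368 = 128 \cdot 11 \cdot 4368 = 1408 \cdot 4368 = 6150144$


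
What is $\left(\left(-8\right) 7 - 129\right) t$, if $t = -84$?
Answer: $15540$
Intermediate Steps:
$\left(\left(-8\right) 7 - 129\right) t = \left(\left(-8\right) 7 - 129\right) \left(-84\right) = \left(-56 - 129\right) \left(-84\right) = \left(-185\right) \left(-84\right) = 15540$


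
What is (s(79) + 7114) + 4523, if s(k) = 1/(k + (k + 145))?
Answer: 3526012/303 ≈ 11637.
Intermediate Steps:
s(k) = 1/(145 + 2*k) (s(k) = 1/(k + (145 + k)) = 1/(145 + 2*k))
(s(79) + 7114) + 4523 = (1/(145 + 2*79) + 7114) + 4523 = (1/(145 + 158) + 7114) + 4523 = (1/303 + 7114) + 4523 = 2155543/303 + 4523 = 3526012/303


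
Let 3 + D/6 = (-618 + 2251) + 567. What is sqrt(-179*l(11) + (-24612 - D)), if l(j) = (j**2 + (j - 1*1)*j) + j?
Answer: 2*I*sqrt(20278) ≈ 284.8*I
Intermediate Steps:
D = 13182 (D = -18 + 6*((-618 + 2251) + 567) = -18 + 6*(1633 + 567) = -18 + 6*2200 = -18 + 13200 = 13182)
l(j) = j + j**2 + j*(-1 + j) (l(j) = (j**2 + (j - 1)*j) + j = (j**2 + (-1 + j)*j) + j = (j**2 + j*(-1 + j)) + j = j + j**2 + j*(-1 + j))
sqrt(-179*l(11) + (-24612 - D)) = sqrt(-358*11**2 + (-24612 - 1*13182)) = sqrt(-358*121 + (-24612 - 13182)) = sqrt(-179*242 - 37794) = sqrt(-43318 - 37794) = sqrt(-81112) = 2*I*sqrt(20278)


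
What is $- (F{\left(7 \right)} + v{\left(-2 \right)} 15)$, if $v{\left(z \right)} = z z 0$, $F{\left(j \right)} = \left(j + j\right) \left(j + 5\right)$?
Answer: $-168$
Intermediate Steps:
$F{\left(j \right)} = 2 j \left(5 + j\right)$
$v{\left(z \right)} = 0$ ($v{\left(z \right)} = z^{2} \cdot 0 = 0$)
$- (F{\left(7 \right)} + v{\left(-2 \right)} 15) = - (2 \cdot 7 \left(5 + 7\right) + 0 \cdot 15) = - (2 \cdot 7 \cdot 12 + 0) = - (168 + 0) = \left(-1\right) 168 = -168$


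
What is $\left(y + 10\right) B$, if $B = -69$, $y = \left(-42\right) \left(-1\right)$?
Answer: $-3588$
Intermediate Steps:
$y = 42$
$\left(y + 10\right) B = \left(42 + 10\right) \left(-69\right) = 52 \left(-69\right) = -3588$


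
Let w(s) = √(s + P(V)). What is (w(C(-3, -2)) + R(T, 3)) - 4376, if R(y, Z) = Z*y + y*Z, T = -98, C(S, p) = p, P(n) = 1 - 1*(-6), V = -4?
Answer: -4964 + √5 ≈ -4961.8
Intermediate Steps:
P(n) = 7 (P(n) = 1 + 6 = 7)
R(y, Z) = 2*Z*y (R(y, Z) = Z*y + Z*y = 2*Z*y)
w(s) = √(7 + s) (w(s) = √(s + 7) = √(7 + s))
(w(C(-3, -2)) + R(T, 3)) - 4376 = (√(7 - 2) + 2*3*(-98)) - 4376 = (√5 - 588) - 4376 = (-588 + √5) - 4376 = -4964 + √5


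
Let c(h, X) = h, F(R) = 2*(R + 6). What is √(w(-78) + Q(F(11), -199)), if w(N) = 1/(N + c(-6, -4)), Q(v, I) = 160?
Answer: √282219/42 ≈ 12.649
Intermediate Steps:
F(R) = 12 + 2*R (F(R) = 2*(6 + R) = 12 + 2*R)
w(N) = 1/(-6 + N) (w(N) = 1/(N - 6) = 1/(-6 + N))
√(w(-78) + Q(F(11), -199)) = √(1/(-6 - 78) + 160) = √(1/(-84) + 160) = √(-1/84 + 160) = √(13439/84) = √282219/42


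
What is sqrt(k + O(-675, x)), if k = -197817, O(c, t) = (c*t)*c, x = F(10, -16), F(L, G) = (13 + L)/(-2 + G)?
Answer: I*sqrt(3120018)/2 ≈ 883.18*I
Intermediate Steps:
F(L, G) = (13 + L)/(-2 + G)
x = -23/18 (x = (13 + 10)/(-2 - 16) = 23/(-18) = -1/18*23 = -23/18 ≈ -1.2778)
O(c, t) = t*c**2
sqrt(k + O(-675, x)) = sqrt(-197817 - 23/18*(-675)**2) = sqrt(-197817 - 23/18*455625) = sqrt(-197817 - 1164375/2) = sqrt(-1560009/2) = I*sqrt(3120018)/2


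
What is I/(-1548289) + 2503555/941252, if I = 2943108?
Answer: 1106020376179/1457330117828 ≈ 0.75894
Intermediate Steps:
I/(-1548289) + 2503555/941252 = 2943108/(-1548289) + 2503555/941252 = 2943108*(-1/1548289) + 2503555*(1/941252) = -2943108/1548289 + 2503555/941252 = 1106020376179/1457330117828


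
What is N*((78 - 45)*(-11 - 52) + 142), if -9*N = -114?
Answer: -73606/3 ≈ -24535.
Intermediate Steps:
N = 38/3 (N = -⅑*(-114) = 38/3 ≈ 12.667)
N*((78 - 45)*(-11 - 52) + 142) = 38*((78 - 45)*(-11 - 52) + 142)/3 = 38*(33*(-63) + 142)/3 = 38*(-2079 + 142)/3 = (38/3)*(-1937) = -73606/3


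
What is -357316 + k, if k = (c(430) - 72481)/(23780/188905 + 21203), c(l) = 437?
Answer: -286239743431848/801075299 ≈ -3.5732e+5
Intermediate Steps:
k = -2721894364/801075299 (k = (437 - 72481)/(23780/188905 + 21203) = -72044/(23780*(1/188905) + 21203) = -72044/(4756/37781 + 21203) = -72044/801075299/37781 = -72044*37781/801075299 = -2721894364/801075299 ≈ -3.3978)
-357316 + k = -357316 - 2721894364/801075299 = -286239743431848/801075299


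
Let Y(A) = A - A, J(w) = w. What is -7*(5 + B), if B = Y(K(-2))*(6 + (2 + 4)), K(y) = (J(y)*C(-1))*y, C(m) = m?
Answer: -35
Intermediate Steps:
K(y) = -y**2 (K(y) = (y*(-1))*y = (-y)*y = -y**2)
Y(A) = 0
B = 0 (B = 0*(6 + (2 + 4)) = 0*(6 + 6) = 0*12 = 0)
-7*(5 + B) = -7*(5 + 0) = -7*5 = -35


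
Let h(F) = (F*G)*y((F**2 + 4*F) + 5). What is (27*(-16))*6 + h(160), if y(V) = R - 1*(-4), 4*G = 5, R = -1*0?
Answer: -1792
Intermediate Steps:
R = 0
G = 5/4 (G = (1/4)*5 = 5/4 ≈ 1.2500)
y(V) = 4 (y(V) = 0 - 1*(-4) = 0 + 4 = 4)
h(F) = 5*F (h(F) = (F*(5/4))*4 = (5*F/4)*4 = 5*F)
(27*(-16))*6 + h(160) = (27*(-16))*6 + 5*160 = -432*6 + 800 = -2592 + 800 = -1792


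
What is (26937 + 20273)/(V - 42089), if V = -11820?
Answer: -47210/53909 ≈ -0.87574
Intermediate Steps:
(26937 + 20273)/(V - 42089) = (26937 + 20273)/(-11820 - 42089) = 47210/(-53909) = 47210*(-1/53909) = -47210/53909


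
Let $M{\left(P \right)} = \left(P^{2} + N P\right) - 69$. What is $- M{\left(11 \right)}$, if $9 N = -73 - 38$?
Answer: $\frac{251}{3} \approx 83.667$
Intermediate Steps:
$N = - \frac{37}{3}$ ($N = \frac{-73 - 38}{9} = \frac{1}{9} \left(-111\right) = - \frac{37}{3} \approx -12.333$)
$M{\left(P \right)} = -69 + P^{2} - \frac{37 P}{3}$ ($M{\left(P \right)} = \left(P^{2} - \frac{37 P}{3}\right) - 69 = -69 + P^{2} - \frac{37 P}{3}$)
$- M{\left(11 \right)} = - (-69 + 11^{2} - \frac{407}{3}) = - (-69 + 121 - \frac{407}{3}) = \left(-1\right) \left(- \frac{251}{3}\right) = \frac{251}{3}$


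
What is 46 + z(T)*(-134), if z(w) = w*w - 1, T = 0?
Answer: 180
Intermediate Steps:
z(w) = -1 + w² (z(w) = w² - 1 = -1 + w²)
46 + z(T)*(-134) = 46 + (-1 + 0²)*(-134) = 46 + (-1 + 0)*(-134) = 46 - 1*(-134) = 46 + 134 = 180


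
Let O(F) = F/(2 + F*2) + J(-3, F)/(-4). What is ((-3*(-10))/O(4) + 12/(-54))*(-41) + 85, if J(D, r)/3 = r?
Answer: 66361/117 ≈ 567.19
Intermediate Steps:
J(D, r) = 3*r
O(F) = -3*F/4 + F/(2 + 2*F) (O(F) = F/(2 + F*2) + (3*F)/(-4) = F/(2 + 2*F) + (3*F)*(-1/4) = F/(2 + 2*F) - 3*F/4 = -3*F/4 + F/(2 + 2*F))
((-3*(-10))/O(4) + 12/(-54))*(-41) + 85 = ((-3*(-10))/(((1/4)*4*(-1 - 3*4)/(1 + 4))) + 12/(-54))*(-41) + 85 = (30/(((1/4)*4*(-1 - 12)/5)) + 12*(-1/54))*(-41) + 85 = (30/(((1/4)*4*(1/5)*(-13))) - 2/9)*(-41) + 85 = (30/(-13/5) - 2/9)*(-41) + 85 = (30*(-5/13) - 2/9)*(-41) + 85 = (-150/13 - 2/9)*(-41) + 85 = -1376/117*(-41) + 85 = 56416/117 + 85 = 66361/117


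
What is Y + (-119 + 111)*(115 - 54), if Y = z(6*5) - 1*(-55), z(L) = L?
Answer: -403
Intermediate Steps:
Y = 85 (Y = 6*5 - 1*(-55) = 30 + 55 = 85)
Y + (-119 + 111)*(115 - 54) = 85 + (-119 + 111)*(115 - 54) = 85 - 8*61 = 85 - 488 = -403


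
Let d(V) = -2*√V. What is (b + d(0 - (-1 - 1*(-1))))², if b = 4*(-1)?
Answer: 16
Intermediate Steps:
b = -4
(b + d(0 - (-1 - 1*(-1))))² = (-4 - 2*√(0 - (-1 - 1*(-1))))² = (-4 - 2*√(0 - (-1 + 1)))² = (-4 - 2*√(0 - 1*0))² = (-4 - 2*√(0 + 0))² = (-4 - 2*√0)² = (-4 - 2*0)² = (-4 + 0)² = (-4)² = 16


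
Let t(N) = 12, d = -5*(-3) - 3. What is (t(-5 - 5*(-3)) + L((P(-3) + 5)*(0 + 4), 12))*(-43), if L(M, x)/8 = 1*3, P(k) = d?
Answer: -1548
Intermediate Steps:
d = 12 (d = 15 - 3 = 12)
P(k) = 12
L(M, x) = 24 (L(M, x) = 8*(1*3) = 8*3 = 24)
(t(-5 - 5*(-3)) + L((P(-3) + 5)*(0 + 4), 12))*(-43) = (12 + 24)*(-43) = 36*(-43) = -1548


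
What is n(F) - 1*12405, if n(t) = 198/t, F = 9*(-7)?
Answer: -86857/7 ≈ -12408.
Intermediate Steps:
F = -63
n(F) - 1*12405 = 198/(-63) - 1*12405 = 198*(-1/63) - 12405 = -22/7 - 12405 = -86857/7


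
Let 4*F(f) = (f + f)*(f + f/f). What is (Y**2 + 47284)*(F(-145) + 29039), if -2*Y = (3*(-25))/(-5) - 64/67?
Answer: 33553872650815/17956 ≈ 1.8687e+9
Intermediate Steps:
Y = -941/134 (Y = -((3*(-25))/(-5) - 64/67)/2 = -(-75*(-1/5) - 64*1/67)/2 = -(15 - 64/67)/2 = -1/2*941/67 = -941/134 ≈ -7.0224)
F(f) = f*(1 + f)/2 (F(f) = ((f + f)*(f + f/f))/4 = ((2*f)*(f + 1))/4 = ((2*f)*(1 + f))/4 = (2*f*(1 + f))/4 = f*(1 + f)/2)
(Y**2 + 47284)*(F(-145) + 29039) = ((-941/134)**2 + 47284)*((1/2)*(-145)*(1 - 145) + 29039) = (885481/17956 + 47284)*((1/2)*(-145)*(-144) + 29039) = 849916985*(10440 + 29039)/17956 = (849916985/17956)*39479 = 33553872650815/17956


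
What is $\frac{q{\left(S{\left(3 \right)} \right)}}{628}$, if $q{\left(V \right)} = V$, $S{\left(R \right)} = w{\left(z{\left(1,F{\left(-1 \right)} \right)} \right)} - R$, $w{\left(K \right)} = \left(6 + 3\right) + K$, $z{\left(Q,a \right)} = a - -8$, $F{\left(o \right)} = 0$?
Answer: $\frac{7}{314} \approx 0.022293$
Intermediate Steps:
$z{\left(Q,a \right)} = 8 + a$ ($z{\left(Q,a \right)} = a + 8 = 8 + a$)
$w{\left(K \right)} = 9 + K$
$S{\left(R \right)} = 17 - R$ ($S{\left(R \right)} = \left(9 + \left(8 + 0\right)\right) - R = \left(9 + 8\right) - R = 17 - R$)
$\frac{q{\left(S{\left(3 \right)} \right)}}{628} = \frac{17 - 3}{628} = \left(17 - 3\right) \frac{1}{628} = 14 \cdot \frac{1}{628} = \frac{7}{314}$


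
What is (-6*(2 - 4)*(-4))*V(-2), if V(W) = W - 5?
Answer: 336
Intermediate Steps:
V(W) = -5 + W
(-6*(2 - 4)*(-4))*V(-2) = (-6*(2 - 4)*(-4))*(-5 - 2) = -(-12)*(-4)*(-7) = -6*8*(-7) = -48*(-7) = 336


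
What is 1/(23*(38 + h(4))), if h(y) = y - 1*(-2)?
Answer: 1/1012 ≈ 0.00098814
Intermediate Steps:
h(y) = 2 + y (h(y) = y + 2 = 2 + y)
1/(23*(38 + h(4))) = 1/(23*(38 + (2 + 4))) = 1/(23*(38 + 6)) = 1/(23*44) = 1/1012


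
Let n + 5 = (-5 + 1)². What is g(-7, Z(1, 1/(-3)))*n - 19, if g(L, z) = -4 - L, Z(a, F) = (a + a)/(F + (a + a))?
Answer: 14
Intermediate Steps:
Z(a, F) = 2*a/(F + 2*a) (Z(a, F) = (2*a)/(F + 2*a) = 2*a/(F + 2*a))
n = 11 (n = -5 + (-5 + 1)² = -5 + (-4)² = -5 + 16 = 11)
g(-7, Z(1, 1/(-3)))*n - 19 = (-4 - 1*(-7))*11 - 19 = (-4 + 7)*11 - 19 = 3*11 - 19 = 33 - 19 = 14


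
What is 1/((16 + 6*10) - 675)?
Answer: -1/599 ≈ -0.0016694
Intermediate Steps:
1/((16 + 6*10) - 675) = 1/((16 + 60) - 675) = 1/(76 - 675) = 1/(-599) = -1/599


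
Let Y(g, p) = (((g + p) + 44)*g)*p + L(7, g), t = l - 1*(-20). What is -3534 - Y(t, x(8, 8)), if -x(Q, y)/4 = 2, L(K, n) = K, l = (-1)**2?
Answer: 6035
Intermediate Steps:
l = 1
t = 21 (t = 1 - 1*(-20) = 1 + 20 = 21)
x(Q, y) = -8 (x(Q, y) = -4*2 = -8)
Y(g, p) = 7 + g*p*(44 + g + p) (Y(g, p) = (((g + p) + 44)*g)*p + 7 = ((44 + g + p)*g)*p + 7 = (g*(44 + g + p))*p + 7 = g*p*(44 + g + p) + 7 = 7 + g*p*(44 + g + p))
-3534 - Y(t, x(8, 8)) = -3534 - (7 + 21*(-8)**2 - 8*21**2 + 44*21*(-8)) = -3534 - (7 + 21*64 - 8*441 - 7392) = -3534 - (7 + 1344 - 3528 - 7392) = -3534 - 1*(-9569) = -3534 + 9569 = 6035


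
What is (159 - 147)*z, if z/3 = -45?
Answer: -1620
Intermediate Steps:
z = -135 (z = 3*(-45) = -135)
(159 - 147)*z = (159 - 147)*(-135) = 12*(-135) = -1620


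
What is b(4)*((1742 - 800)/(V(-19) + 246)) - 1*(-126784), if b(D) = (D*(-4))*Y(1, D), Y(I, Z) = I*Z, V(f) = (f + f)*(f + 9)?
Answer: 39653248/313 ≈ 1.2669e+5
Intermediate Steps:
V(f) = 2*f*(9 + f) (V(f) = (2*f)*(9 + f) = 2*f*(9 + f))
b(D) = -4*D**2 (b(D) = (D*(-4))*(1*D) = (-4*D)*D = -4*D**2)
b(4)*((1742 - 800)/(V(-19) + 246)) - 1*(-126784) = (-4*4**2)*((1742 - 800)/(2*(-19)*(9 - 19) + 246)) - 1*(-126784) = (-4*16)*(942/(2*(-19)*(-10) + 246)) + 126784 = -60288/(380 + 246) + 126784 = -60288/626 + 126784 = -64*471/313 + 126784 = -30144/313 + 126784 = 39653248/313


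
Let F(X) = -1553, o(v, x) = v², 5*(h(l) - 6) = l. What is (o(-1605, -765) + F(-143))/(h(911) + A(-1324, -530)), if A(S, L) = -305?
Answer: -1609045/73 ≈ -22042.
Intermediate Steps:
h(l) = 6 + l/5
(o(-1605, -765) + F(-143))/(h(911) + A(-1324, -530)) = ((-1605)² - 1553)/((6 + (⅕)*911) - 305) = (2576025 - 1553)/((6 + 911/5) - 305) = 2574472/(941/5 - 305) = 2574472/(-584/5) = 2574472*(-5/584) = -1609045/73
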